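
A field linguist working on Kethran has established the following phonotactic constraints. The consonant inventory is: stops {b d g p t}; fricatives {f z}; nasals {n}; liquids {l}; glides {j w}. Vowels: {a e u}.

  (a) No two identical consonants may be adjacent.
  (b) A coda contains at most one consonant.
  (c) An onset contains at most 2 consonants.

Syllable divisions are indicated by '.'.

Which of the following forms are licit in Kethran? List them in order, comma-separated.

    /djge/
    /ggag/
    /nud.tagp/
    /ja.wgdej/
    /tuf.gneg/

/djge/ — violates constraint (c): syllable 1 onset /djg/ has 3 consonants (> 2) → illicit
/ggag/ — violates constraint (a): adjacent identical consonants /gg/ → illicit
/nud.tagp/ — violates constraint (b): syllable 2 coda /gp/ has 2 consonants (> 1) → illicit
/ja.wgdej/ — violates constraint (c): syllable 2 onset /wgd/ has 3 consonants (> 2) → illicit
/tuf.gneg/ — σ1 onset /t/, coda /f/ ok; σ2 onset /gn/ (2C), coda /g/ ok → licit

/tuf.gneg/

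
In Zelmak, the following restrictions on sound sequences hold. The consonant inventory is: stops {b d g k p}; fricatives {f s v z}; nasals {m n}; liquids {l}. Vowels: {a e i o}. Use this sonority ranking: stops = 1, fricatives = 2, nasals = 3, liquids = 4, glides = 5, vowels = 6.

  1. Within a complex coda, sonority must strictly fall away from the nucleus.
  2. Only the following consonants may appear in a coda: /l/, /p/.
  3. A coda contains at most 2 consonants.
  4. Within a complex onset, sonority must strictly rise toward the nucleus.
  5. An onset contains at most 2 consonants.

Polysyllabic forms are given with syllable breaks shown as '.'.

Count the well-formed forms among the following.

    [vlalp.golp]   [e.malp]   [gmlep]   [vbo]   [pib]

2

[vlalp.golp] — σ1 onset /vl/ (2→4 rises), coda /lp/ (4→1 falls) ok; σ2 onset /g/, coda /lp/ (4→1 falls) ok → well-formed
[e.malp] — σ1 onset /∅/, coda /∅/ ok; σ2 onset /m/, coda /lp/ (4→1 falls) ok → well-formed
[gmlep] — violates constraint 5: syllable 1 onset /gml/ has 3 consonants (> 2) → ill-formed
[vbo] — violates constraint 4: syllable 1 onset /vb/: /v/ (fricative, 2) → /b/ (stop, 1) does not rise → ill-formed
[pib] — violates constraint 2: syllable 1 coda contains /b/, which is not a licensed coda consonant → ill-formed
Well-formed: [vlalp.golp], [e.malp] → 2.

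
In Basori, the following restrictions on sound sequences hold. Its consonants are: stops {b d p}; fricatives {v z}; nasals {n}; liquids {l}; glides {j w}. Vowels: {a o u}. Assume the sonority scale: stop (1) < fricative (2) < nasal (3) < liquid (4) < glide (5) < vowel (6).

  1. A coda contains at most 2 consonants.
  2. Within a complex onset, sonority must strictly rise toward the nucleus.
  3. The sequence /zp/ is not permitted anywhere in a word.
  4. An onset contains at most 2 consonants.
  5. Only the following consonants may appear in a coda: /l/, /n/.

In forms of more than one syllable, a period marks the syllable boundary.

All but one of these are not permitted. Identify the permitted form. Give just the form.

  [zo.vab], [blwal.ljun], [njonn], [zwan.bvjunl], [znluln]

[njonn]

[zo.vab] — violates constraint 5: syllable 2 coda contains /b/, which is not a licensed coda consonant → not permitted
[blwal.ljun] — violates constraint 4: syllable 1 onset /blw/ has 3 consonants (> 2) → not permitted
[njonn] — σ1 onset /nj/ (3→5 rises), coda /nn/ (2C) ok → permitted
[zwan.bvjunl] — violates constraint 4: syllable 2 onset /bvj/ has 3 consonants (> 2) → not permitted
[znluln] — violates constraint 4: syllable 1 onset /znl/ has 3 consonants (> 2) → not permitted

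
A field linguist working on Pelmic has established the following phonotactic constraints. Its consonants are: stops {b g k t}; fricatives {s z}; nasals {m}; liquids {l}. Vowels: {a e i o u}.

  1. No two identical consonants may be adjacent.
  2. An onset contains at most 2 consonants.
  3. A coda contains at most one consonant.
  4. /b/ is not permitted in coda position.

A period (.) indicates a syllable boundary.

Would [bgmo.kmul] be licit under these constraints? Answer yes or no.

[bgmo.kmul] — violates constraint 2: syllable 1 onset /bgm/ has 3 consonants (> 2) → illicit

no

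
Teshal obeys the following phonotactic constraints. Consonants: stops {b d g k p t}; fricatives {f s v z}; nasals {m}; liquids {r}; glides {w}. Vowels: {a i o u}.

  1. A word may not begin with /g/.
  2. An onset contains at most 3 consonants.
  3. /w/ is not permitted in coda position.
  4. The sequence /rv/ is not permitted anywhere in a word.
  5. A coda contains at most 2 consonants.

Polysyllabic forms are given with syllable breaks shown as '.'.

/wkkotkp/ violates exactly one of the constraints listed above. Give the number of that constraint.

5

/wkkotkp/: syllable 1 coda /tkp/ has 3 consonants (> 2).
This is a violation of constraint 5: "A coda contains at most 2 consonants."
The remaining constraints (1, 2, 3, 4) are satisfied.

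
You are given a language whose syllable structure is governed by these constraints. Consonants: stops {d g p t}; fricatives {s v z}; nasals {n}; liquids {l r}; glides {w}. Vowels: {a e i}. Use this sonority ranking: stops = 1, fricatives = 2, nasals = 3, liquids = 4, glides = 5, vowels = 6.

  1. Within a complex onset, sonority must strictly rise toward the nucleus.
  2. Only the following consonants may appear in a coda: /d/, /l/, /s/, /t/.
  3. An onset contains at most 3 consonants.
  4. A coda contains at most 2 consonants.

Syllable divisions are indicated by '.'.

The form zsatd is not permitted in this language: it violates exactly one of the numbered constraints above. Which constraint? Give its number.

zsatd: syllable 1 onset /zs/: /z/ (fricative, 2) → /s/ (fricative, 2) does not rise.
This is a violation of constraint 1: "Within a complex onset, sonority must strictly rise toward the nucleus."
The remaining constraints (2, 3, 4) are satisfied.

1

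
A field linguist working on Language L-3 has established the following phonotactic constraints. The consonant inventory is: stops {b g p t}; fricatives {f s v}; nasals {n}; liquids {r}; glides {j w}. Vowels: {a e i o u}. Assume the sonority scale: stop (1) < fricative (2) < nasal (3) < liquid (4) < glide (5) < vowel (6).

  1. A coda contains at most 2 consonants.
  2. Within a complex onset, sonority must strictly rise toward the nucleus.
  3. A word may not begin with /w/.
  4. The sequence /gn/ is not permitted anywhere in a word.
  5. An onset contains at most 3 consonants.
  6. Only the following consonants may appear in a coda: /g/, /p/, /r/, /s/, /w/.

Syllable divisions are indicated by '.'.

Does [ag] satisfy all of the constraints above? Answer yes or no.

[ag] — σ1 onset /∅/, coda /g/ ok → well-formed

yes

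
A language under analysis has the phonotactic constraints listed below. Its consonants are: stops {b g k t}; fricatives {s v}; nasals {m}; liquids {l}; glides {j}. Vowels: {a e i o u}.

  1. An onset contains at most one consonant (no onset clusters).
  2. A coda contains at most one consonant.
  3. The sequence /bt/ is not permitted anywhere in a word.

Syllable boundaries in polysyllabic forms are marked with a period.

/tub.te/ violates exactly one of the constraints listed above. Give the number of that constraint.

/tub.te/: contains banned sequence /bt/.
This is a violation of constraint 3: "The sequence /bt/ is not permitted anywhere in a word."
The remaining constraints (1, 2) are satisfied.

3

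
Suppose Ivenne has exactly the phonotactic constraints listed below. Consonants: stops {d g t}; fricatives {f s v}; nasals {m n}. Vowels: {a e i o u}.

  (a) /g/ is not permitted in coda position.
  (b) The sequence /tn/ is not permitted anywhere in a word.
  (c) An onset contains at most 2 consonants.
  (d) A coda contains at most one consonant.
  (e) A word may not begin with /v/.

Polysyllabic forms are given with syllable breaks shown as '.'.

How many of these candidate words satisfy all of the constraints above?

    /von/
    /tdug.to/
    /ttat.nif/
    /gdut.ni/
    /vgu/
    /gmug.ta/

/von/ — violates constraint (e): word begins with /v/ → not permitted
/tdug.to/ — violates constraint (a): syllable 1 coda contains /g/ → not permitted
/ttat.nif/ — violates constraint (b): contains banned sequence /tn/ → not permitted
/gdut.ni/ — violates constraint (b): contains banned sequence /tn/ → not permitted
/vgu/ — violates constraint (e): word begins with /v/ → not permitted
/gmug.ta/ — violates constraint (a): syllable 1 coda contains /g/ → not permitted
No form is permitted → 0.

0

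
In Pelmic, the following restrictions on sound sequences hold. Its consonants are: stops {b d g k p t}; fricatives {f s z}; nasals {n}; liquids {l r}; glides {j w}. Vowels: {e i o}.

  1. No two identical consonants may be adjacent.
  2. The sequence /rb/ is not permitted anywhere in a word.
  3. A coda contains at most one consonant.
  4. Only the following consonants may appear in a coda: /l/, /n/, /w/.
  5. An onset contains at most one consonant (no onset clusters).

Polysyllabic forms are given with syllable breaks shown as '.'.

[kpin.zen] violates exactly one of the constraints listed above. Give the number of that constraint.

5

[kpin.zen]: syllable 1 onset /kp/ has 2 consonants (> 1).
This is a violation of constraint 5: "An onset contains at most one consonant (no onset clusters)."
The remaining constraints (1, 2, 3, 4) are satisfied.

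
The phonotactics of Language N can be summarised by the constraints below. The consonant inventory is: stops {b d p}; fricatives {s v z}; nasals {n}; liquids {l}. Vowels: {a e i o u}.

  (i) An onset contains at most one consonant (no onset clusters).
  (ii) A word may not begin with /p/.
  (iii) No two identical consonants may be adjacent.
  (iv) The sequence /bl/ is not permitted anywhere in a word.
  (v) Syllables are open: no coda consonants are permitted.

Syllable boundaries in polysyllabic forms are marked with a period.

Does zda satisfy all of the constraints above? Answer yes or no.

zda — violates constraint (i): syllable 1 onset /zd/ has 2 consonants (> 1) → not permitted

no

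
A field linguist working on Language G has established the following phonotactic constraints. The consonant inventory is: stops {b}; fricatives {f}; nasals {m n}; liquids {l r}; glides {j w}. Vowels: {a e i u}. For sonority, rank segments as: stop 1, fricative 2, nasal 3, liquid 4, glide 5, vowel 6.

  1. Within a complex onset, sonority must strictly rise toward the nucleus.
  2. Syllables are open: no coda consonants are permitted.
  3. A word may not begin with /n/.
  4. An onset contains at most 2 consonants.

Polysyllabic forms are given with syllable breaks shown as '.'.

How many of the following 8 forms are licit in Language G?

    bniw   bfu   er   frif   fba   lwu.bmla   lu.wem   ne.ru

1

bniw — violates constraint 2: syllable 1 coda /w/ has 1 consonant (> 0) → illicit
bfu — σ1 onset /bf/ (1→2 rises), coda /∅/ ok → licit
er — violates constraint 2: syllable 1 coda /r/ has 1 consonant (> 0) → illicit
frif — violates constraint 2: syllable 1 coda /f/ has 1 consonant (> 0) → illicit
fba — violates constraint 1: syllable 1 onset /fb/: /f/ (fricative, 2) → /b/ (stop, 1) does not rise → illicit
lwu.bmla — violates constraint 4: syllable 2 onset /bml/ has 3 consonants (> 2) → illicit
lu.wem — violates constraint 2: syllable 2 coda /m/ has 1 consonant (> 0) → illicit
ne.ru — violates constraint 3: word begins with /n/ → illicit
Licit: bfu → 1.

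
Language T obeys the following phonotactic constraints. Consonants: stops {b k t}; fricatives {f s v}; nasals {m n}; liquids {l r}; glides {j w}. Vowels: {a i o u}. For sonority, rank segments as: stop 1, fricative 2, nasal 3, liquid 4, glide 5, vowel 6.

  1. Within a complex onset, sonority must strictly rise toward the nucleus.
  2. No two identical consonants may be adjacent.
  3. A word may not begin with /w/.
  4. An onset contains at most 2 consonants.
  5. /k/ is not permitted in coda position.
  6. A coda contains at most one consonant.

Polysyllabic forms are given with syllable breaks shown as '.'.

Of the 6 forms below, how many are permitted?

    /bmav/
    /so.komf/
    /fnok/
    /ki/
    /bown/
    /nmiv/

/bmav/ — σ1 onset /bm/ (1→3 rises), coda /v/ ok → permitted
/so.komf/ — violates constraint 6: syllable 2 coda /mf/ has 2 consonants (> 1) → not permitted
/fnok/ — violates constraint 5: syllable 1 coda contains /k/ → not permitted
/ki/ — σ1 onset /k/, coda /∅/ ok → permitted
/bown/ — violates constraint 6: syllable 1 coda /wn/ has 2 consonants (> 1) → not permitted
/nmiv/ — violates constraint 1: syllable 1 onset /nm/: /n/ (nasal, 3) → /m/ (nasal, 3) does not rise → not permitted
Permitted: /bmav/, /ki/ → 2.

2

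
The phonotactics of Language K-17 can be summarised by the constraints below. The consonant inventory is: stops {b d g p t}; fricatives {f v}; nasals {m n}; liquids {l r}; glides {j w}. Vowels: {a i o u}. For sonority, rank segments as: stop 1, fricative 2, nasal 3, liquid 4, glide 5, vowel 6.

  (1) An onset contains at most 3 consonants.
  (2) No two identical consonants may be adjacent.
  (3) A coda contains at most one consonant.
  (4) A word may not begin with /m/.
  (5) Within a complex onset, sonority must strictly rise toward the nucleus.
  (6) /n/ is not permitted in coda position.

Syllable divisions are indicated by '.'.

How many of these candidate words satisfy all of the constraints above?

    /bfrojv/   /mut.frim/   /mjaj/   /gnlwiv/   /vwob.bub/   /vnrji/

/bfrojv/ — violates constraint 3: syllable 1 coda /jv/ has 2 consonants (> 1) → illicit
/mut.frim/ — violates constraint 4: word begins with /m/ → illicit
/mjaj/ — violates constraint 4: word begins with /m/ → illicit
/gnlwiv/ — violates constraint 1: syllable 1 onset /gnlw/ has 4 consonants (> 3) → illicit
/vwob.bub/ — violates constraint 2: adjacent identical consonants /bb/ → illicit
/vnrji/ — violates constraint 1: syllable 1 onset /vnrj/ has 4 consonants (> 3) → illicit
No form is licit → 0.

0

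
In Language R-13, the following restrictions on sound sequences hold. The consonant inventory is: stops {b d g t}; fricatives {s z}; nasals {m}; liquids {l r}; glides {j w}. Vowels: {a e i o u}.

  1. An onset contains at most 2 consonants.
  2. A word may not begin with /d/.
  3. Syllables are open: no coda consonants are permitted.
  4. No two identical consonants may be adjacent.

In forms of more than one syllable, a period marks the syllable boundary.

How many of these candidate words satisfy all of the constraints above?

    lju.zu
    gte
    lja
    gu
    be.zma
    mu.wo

6

lju.zu — σ1 onset /lj/ (2C), coda /∅/ ok; σ2 onset /z/, coda /∅/ ok → licit
gte — σ1 onset /gt/ (2C), coda /∅/ ok → licit
lja — σ1 onset /lj/ (2C), coda /∅/ ok → licit
gu — σ1 onset /g/, coda /∅/ ok → licit
be.zma — σ1 onset /b/, coda /∅/ ok; σ2 onset /zm/ (2C), coda /∅/ ok → licit
mu.wo — σ1 onset /m/, coda /∅/ ok; σ2 onset /w/, coda /∅/ ok → licit
Licit: lju.zu, gte, lja, gu, be.zma, mu.wo → 6.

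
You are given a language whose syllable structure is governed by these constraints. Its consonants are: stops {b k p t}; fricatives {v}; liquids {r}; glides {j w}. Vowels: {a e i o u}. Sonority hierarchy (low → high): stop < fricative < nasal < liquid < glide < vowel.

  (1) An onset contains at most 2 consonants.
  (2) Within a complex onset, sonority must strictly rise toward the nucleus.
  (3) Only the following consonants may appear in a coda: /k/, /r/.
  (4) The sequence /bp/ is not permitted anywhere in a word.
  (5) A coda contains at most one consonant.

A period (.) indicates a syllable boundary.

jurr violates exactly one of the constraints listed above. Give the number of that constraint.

5

jurr: syllable 1 coda /rr/ has 2 consonants (> 1).
This is a violation of constraint 5: "A coda contains at most one consonant."
The remaining constraints (1, 2, 3, 4) are satisfied.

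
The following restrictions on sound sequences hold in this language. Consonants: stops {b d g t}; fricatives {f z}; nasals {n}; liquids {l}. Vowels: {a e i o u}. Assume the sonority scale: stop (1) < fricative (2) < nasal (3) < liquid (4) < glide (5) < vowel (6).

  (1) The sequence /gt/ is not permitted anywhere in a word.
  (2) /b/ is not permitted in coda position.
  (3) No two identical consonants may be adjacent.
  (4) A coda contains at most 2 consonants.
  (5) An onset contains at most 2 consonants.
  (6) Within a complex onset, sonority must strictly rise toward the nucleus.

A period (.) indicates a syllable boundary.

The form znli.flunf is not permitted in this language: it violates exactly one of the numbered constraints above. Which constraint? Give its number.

5

znli.flunf: syllable 1 onset /znl/ has 3 consonants (> 2).
This is a violation of constraint 5: "An onset contains at most 2 consonants."
The remaining constraints (1, 2, 3, 4, 6) are satisfied.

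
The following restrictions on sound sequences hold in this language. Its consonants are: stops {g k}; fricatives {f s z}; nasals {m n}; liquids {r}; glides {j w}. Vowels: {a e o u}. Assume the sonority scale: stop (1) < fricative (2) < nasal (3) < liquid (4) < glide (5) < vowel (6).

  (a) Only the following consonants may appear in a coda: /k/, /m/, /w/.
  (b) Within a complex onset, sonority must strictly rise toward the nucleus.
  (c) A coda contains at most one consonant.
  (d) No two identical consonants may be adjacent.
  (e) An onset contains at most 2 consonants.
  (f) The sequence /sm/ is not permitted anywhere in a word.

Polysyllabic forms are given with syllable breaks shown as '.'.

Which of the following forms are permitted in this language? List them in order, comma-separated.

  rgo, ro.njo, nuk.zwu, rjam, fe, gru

ro.njo, nuk.zwu, rjam, fe, gru

rgo — violates constraint (b): syllable 1 onset /rg/: /r/ (liquid, 4) → /g/ (stop, 1) does not rise → not permitted
ro.njo — σ1 onset /r/, coda /∅/ ok; σ2 onset /nj/ (3→5 rises), coda /∅/ ok → permitted
nuk.zwu — σ1 onset /n/, coda /k/ ok; σ2 onset /zw/ (2→5 rises), coda /∅/ ok → permitted
rjam — σ1 onset /rj/ (4→5 rises), coda /m/ ok → permitted
fe — σ1 onset /f/, coda /∅/ ok → permitted
gru — σ1 onset /gr/ (1→4 rises), coda /∅/ ok → permitted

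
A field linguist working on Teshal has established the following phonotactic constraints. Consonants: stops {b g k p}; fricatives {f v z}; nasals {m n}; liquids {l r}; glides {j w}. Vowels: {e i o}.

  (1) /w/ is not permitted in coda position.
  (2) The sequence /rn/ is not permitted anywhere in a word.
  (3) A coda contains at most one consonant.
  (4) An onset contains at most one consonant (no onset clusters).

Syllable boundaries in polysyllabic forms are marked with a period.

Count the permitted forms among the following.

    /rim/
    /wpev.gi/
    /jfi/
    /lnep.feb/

/rim/ — σ1 onset /r/, coda /m/ ok → permitted
/wpev.gi/ — violates constraint 4: syllable 1 onset /wp/ has 2 consonants (> 1) → not permitted
/jfi/ — violates constraint 4: syllable 1 onset /jf/ has 2 consonants (> 1) → not permitted
/lnep.feb/ — violates constraint 4: syllable 1 onset /ln/ has 2 consonants (> 1) → not permitted
Permitted: /rim/ → 1.

1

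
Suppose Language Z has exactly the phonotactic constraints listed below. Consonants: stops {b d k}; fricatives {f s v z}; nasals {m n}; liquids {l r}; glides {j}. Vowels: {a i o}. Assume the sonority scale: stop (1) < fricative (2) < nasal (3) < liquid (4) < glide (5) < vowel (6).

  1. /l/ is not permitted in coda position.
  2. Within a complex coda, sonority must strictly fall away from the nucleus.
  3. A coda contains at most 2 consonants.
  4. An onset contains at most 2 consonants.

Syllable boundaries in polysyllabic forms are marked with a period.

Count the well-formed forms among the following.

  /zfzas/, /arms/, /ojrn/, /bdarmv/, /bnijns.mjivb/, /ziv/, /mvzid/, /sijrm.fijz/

/zfzas/ — violates constraint 4: syllable 1 onset /zfz/ has 3 consonants (> 2) → ill-formed
/arms/ — violates constraint 3: syllable 1 coda /rms/ has 3 consonants (> 2) → ill-formed
/ojrn/ — violates constraint 3: syllable 1 coda /jrn/ has 3 consonants (> 2) → ill-formed
/bdarmv/ — violates constraint 3: syllable 1 coda /rmv/ has 3 consonants (> 2) → ill-formed
/bnijns.mjivb/ — violates constraint 3: syllable 1 coda /jns/ has 3 consonants (> 2) → ill-formed
/ziv/ — σ1 onset /z/, coda /v/ ok → well-formed
/mvzid/ — violates constraint 4: syllable 1 onset /mvz/ has 3 consonants (> 2) → ill-formed
/sijrm.fijz/ — violates constraint 3: syllable 1 coda /jrm/ has 3 consonants (> 2) → ill-formed
Well-formed: /ziv/ → 1.

1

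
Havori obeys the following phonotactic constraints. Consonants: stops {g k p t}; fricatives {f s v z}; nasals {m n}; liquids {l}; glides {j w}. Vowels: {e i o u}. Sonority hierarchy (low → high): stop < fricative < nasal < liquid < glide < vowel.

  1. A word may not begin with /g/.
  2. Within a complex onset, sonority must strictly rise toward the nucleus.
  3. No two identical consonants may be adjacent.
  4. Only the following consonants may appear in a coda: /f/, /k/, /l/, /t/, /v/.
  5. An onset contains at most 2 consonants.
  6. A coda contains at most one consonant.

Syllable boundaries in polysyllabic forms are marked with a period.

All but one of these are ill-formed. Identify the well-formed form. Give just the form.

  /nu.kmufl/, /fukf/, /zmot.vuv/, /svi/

/nu.kmufl/ — violates constraint 6: syllable 2 coda /fl/ has 2 consonants (> 1) → ill-formed
/fukf/ — violates constraint 6: syllable 1 coda /kf/ has 2 consonants (> 1) → ill-formed
/zmot.vuv/ — σ1 onset /zm/ (2→3 rises), coda /t/ ok; σ2 onset /v/, coda /v/ ok → well-formed
/svi/ — violates constraint 2: syllable 1 onset /sv/: /s/ (fricative, 2) → /v/ (fricative, 2) does not rise → ill-formed

/zmot.vuv/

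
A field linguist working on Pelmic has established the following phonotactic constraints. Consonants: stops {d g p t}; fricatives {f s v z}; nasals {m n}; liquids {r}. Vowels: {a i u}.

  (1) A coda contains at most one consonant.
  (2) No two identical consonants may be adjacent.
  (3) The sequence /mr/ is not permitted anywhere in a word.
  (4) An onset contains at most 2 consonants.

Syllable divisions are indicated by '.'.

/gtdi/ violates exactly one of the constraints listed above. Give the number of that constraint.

4

/gtdi/: syllable 1 onset /gtd/ has 3 consonants (> 2).
This is a violation of constraint 4: "An onset contains at most 2 consonants."
The remaining constraints (1, 2, 3) are satisfied.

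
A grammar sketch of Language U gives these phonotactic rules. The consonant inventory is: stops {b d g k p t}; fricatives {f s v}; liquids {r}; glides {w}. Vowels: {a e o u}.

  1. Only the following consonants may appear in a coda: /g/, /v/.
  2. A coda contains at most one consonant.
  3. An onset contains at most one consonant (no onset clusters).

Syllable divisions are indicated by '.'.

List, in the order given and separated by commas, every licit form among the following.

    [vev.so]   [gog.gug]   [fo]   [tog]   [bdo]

[vev.so] — σ1 onset /v/, coda /v/ ok; σ2 onset /s/, coda /∅/ ok → licit
[gog.gug] — σ1 onset /g/, coda /g/ ok; σ2 onset /g/, coda /g/ ok → licit
[fo] — σ1 onset /f/, coda /∅/ ok → licit
[tog] — σ1 onset /t/, coda /g/ ok → licit
[bdo] — violates constraint 3: syllable 1 onset /bd/ has 2 consonants (> 1) → illicit

[vev.so], [gog.gug], [fo], [tog]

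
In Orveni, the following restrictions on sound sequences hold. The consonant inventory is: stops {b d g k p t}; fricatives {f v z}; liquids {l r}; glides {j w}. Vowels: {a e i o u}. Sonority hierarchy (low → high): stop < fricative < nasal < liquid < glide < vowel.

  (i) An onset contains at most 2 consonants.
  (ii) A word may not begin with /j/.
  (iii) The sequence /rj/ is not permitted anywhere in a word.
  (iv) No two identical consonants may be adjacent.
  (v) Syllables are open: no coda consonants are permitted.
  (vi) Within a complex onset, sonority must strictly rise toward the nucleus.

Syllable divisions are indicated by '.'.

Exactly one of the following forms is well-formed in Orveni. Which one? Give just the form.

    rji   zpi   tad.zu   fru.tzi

rji — violates constraint (iii): contains banned sequence /rj/ → ill-formed
zpi — violates constraint (vi): syllable 1 onset /zp/: /z/ (fricative, 2) → /p/ (stop, 1) does not rise → ill-formed
tad.zu — violates constraint (v): syllable 1 coda /d/ has 1 consonant (> 0) → ill-formed
fru.tzi — σ1 onset /fr/ (2→4 rises), coda /∅/ ok; σ2 onset /tz/ (1→2 rises), coda /∅/ ok → well-formed

fru.tzi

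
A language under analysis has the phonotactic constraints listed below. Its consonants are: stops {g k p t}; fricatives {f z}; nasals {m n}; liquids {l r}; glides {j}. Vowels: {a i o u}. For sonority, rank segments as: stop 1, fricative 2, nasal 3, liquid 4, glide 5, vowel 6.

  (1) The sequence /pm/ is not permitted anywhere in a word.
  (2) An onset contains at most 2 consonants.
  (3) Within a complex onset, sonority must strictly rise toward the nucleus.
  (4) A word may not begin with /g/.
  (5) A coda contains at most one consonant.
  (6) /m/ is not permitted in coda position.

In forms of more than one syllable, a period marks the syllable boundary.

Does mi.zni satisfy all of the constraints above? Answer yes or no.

yes

mi.zni — σ1 onset /m/, coda /∅/ ok; σ2 onset /zn/ (2→3 rises), coda /∅/ ok → phonotactically legal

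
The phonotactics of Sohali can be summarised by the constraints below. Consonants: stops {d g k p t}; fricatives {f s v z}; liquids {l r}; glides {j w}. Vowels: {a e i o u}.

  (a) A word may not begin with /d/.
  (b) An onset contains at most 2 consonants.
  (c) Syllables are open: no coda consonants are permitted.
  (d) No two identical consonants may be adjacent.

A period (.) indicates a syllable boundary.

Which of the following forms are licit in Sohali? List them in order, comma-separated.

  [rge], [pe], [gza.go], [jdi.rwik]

[rge] — σ1 onset /rg/ (2C), coda /∅/ ok → licit
[pe] — σ1 onset /p/, coda /∅/ ok → licit
[gza.go] — σ1 onset /gz/ (2C), coda /∅/ ok; σ2 onset /g/, coda /∅/ ok → licit
[jdi.rwik] — violates constraint (c): syllable 2 coda /k/ has 1 consonant (> 0) → illicit

[rge], [pe], [gza.go]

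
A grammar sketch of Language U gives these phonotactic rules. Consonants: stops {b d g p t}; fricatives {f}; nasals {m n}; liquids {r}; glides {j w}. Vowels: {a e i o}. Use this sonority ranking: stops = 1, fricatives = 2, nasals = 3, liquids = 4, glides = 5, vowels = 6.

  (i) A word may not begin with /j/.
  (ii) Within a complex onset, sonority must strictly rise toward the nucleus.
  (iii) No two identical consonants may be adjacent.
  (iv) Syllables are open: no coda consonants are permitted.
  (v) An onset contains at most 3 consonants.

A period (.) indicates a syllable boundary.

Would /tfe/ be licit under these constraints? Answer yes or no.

yes

/tfe/ — σ1 onset /tf/ (1→2 rises), coda /∅/ ok → licit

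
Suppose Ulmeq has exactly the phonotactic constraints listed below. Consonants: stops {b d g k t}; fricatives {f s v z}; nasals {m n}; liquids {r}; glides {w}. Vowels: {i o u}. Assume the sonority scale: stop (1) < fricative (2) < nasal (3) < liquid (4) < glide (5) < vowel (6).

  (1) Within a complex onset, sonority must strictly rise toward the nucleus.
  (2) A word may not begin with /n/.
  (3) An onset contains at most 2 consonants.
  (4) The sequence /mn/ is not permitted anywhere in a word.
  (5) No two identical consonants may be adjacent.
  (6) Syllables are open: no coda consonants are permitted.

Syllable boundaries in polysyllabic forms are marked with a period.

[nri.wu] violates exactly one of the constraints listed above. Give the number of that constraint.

2

[nri.wu]: word begins with /n/.
This is a violation of constraint 2: "A word may not begin with /n/."
The remaining constraints (1, 3, 4, 5, 6) are satisfied.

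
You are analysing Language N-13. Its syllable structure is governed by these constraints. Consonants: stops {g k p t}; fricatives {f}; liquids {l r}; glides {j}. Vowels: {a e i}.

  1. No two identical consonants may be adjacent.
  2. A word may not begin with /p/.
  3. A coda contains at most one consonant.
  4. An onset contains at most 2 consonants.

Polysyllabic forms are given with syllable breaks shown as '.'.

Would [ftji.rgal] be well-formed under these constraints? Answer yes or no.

[ftji.rgal] — violates constraint 4: syllable 1 onset /ftj/ has 3 consonants (> 2) → ill-formed

no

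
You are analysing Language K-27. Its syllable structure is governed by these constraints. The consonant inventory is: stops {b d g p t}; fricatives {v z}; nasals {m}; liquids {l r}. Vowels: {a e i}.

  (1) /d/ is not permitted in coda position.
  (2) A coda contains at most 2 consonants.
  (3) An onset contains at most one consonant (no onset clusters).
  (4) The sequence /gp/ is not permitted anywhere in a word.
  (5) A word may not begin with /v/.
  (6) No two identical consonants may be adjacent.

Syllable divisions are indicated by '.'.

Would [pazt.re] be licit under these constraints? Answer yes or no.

yes

[pazt.re] — σ1 onset /p/, coda /zt/ (2C) ok; σ2 onset /r/, coda /∅/ ok → licit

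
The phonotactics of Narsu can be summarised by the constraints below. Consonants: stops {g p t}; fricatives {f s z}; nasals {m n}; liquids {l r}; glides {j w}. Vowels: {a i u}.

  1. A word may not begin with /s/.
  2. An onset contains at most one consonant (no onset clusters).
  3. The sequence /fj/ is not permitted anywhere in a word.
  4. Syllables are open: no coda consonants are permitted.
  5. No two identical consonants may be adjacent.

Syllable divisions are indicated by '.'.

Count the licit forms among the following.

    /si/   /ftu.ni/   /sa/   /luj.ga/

0

/si/ — violates constraint 1: word begins with /s/ → illicit
/ftu.ni/ — violates constraint 2: syllable 1 onset /ft/ has 2 consonants (> 1) → illicit
/sa/ — violates constraint 1: word begins with /s/ → illicit
/luj.ga/ — violates constraint 4: syllable 1 coda /j/ has 1 consonant (> 0) → illicit
No form is licit → 0.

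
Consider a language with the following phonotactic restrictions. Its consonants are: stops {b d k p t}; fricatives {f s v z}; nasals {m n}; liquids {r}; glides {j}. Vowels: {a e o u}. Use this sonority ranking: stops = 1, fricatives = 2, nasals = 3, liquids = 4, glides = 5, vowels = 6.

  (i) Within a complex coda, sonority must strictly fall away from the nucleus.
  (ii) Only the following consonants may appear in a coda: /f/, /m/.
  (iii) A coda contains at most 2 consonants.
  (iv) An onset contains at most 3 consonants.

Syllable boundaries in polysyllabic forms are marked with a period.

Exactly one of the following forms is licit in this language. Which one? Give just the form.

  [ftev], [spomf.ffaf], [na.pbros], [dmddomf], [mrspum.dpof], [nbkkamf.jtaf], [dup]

[ftev] — violates constraint (ii): syllable 1 coda contains /v/, which is not a licensed coda consonant → illicit
[spomf.ffaf] — σ1 onset /sp/ (2C), coda /mf/ (3→2 falls) ok; σ2 onset /ff/ (2C), coda /f/ ok → licit
[na.pbros] — violates constraint (ii): syllable 2 coda contains /s/, which is not a licensed coda consonant → illicit
[dmddomf] — violates constraint (iv): syllable 1 onset /dmdd/ has 4 consonants (> 3) → illicit
[mrspum.dpof] — violates constraint (iv): syllable 1 onset /mrsp/ has 4 consonants (> 3) → illicit
[nbkkamf.jtaf] — violates constraint (iv): syllable 1 onset /nbkk/ has 4 consonants (> 3) → illicit
[dup] — violates constraint (ii): syllable 1 coda contains /p/, which is not a licensed coda consonant → illicit

[spomf.ffaf]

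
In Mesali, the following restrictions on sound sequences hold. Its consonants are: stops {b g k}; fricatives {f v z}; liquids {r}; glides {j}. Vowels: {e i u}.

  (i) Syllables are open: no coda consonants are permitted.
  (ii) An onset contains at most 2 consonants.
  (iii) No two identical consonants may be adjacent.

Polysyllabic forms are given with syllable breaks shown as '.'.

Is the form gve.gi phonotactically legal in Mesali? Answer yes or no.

gve.gi — σ1 onset /gv/ (2C), coda /∅/ ok; σ2 onset /g/, coda /∅/ ok → phonotactically legal

yes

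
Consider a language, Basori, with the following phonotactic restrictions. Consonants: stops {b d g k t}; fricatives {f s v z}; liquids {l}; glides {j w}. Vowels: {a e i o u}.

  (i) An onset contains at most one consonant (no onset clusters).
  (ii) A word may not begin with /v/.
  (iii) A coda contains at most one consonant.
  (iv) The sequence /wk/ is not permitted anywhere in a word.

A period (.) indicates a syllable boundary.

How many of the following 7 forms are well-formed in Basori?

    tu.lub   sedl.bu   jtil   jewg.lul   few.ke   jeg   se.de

tu.lub — σ1 onset /t/, coda /∅/ ok; σ2 onset /l/, coda /b/ ok → well-formed
sedl.bu — violates constraint (iii): syllable 1 coda /dl/ has 2 consonants (> 1) → ill-formed
jtil — violates constraint (i): syllable 1 onset /jt/ has 2 consonants (> 1) → ill-formed
jewg.lul — violates constraint (iii): syllable 1 coda /wg/ has 2 consonants (> 1) → ill-formed
few.ke — violates constraint (iv): contains banned sequence /wk/ → ill-formed
jeg — σ1 onset /j/, coda /g/ ok → well-formed
se.de — σ1 onset /s/, coda /∅/ ok; σ2 onset /d/, coda /∅/ ok → well-formed
Well-formed: tu.lub, jeg, se.de → 3.

3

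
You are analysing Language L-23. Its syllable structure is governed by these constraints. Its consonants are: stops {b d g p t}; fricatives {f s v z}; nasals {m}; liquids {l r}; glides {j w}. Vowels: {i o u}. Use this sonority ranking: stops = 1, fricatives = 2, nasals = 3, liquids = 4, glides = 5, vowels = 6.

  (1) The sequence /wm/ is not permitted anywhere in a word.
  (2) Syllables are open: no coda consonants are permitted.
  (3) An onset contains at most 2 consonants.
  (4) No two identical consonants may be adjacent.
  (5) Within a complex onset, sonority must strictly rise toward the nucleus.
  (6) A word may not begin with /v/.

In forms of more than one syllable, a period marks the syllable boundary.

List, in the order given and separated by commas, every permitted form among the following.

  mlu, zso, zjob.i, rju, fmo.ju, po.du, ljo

mlu, rju, fmo.ju, po.du, ljo

mlu — σ1 onset /ml/ (3→4 rises), coda /∅/ ok → permitted
zso — violates constraint 5: syllable 1 onset /zs/: /z/ (fricative, 2) → /s/ (fricative, 2) does not rise → not permitted
zjob.i — violates constraint 2: syllable 1 coda /b/ has 1 consonant (> 0) → not permitted
rju — σ1 onset /rj/ (4→5 rises), coda /∅/ ok → permitted
fmo.ju — σ1 onset /fm/ (2→3 rises), coda /∅/ ok; σ2 onset /j/, coda /∅/ ok → permitted
po.du — σ1 onset /p/, coda /∅/ ok; σ2 onset /d/, coda /∅/ ok → permitted
ljo — σ1 onset /lj/ (4→5 rises), coda /∅/ ok → permitted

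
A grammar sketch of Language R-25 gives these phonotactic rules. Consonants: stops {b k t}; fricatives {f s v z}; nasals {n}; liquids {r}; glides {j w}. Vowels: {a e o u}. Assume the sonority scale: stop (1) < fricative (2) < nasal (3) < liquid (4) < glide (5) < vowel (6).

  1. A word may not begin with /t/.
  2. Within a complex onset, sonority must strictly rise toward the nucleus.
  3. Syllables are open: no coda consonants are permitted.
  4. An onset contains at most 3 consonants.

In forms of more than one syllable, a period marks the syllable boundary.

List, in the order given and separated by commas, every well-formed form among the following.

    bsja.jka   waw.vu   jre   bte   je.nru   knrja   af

bsja.jka — violates constraint 2: syllable 2 onset /jk/: /j/ (glide, 5) → /k/ (stop, 1) does not rise → ill-formed
waw.vu — violates constraint 3: syllable 1 coda /w/ has 1 consonant (> 0) → ill-formed
jre — violates constraint 2: syllable 1 onset /jr/: /j/ (glide, 5) → /r/ (liquid, 4) does not rise → ill-formed
bte — violates constraint 2: syllable 1 onset /bt/: /b/ (stop, 1) → /t/ (stop, 1) does not rise → ill-formed
je.nru — σ1 onset /j/, coda /∅/ ok; σ2 onset /nr/ (3→4 rises), coda /∅/ ok → well-formed
knrja — violates constraint 4: syllable 1 onset /knrj/ has 4 consonants (> 3) → ill-formed
af — violates constraint 3: syllable 1 coda /f/ has 1 consonant (> 0) → ill-formed

je.nru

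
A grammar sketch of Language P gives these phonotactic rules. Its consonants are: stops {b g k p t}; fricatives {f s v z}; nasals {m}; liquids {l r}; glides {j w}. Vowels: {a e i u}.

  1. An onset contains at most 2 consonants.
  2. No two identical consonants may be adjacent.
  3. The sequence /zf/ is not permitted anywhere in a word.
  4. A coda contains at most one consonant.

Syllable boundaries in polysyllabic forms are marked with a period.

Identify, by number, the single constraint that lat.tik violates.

2

lat.tik: adjacent identical consonants /tt/.
This is a violation of constraint 2: "No two identical consonants may be adjacent."
The remaining constraints (1, 3, 4) are satisfied.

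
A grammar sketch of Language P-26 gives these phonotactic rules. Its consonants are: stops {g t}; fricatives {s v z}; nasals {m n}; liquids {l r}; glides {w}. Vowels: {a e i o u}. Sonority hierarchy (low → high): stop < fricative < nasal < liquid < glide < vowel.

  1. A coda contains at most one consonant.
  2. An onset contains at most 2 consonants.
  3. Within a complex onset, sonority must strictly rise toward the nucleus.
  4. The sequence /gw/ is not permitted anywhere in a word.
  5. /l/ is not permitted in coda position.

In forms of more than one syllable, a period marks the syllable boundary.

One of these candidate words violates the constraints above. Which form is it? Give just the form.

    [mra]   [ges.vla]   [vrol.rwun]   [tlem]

[mra] — σ1 onset /mr/ (3→4 rises), coda /∅/ ok → phonotactically legal
[ges.vla] — σ1 onset /g/, coda /s/ ok; σ2 onset /vl/ (2→4 rises), coda /∅/ ok → phonotactically legal
[vrol.rwun] — violates constraint 5: syllable 1 coda contains /l/ → phonotactically illegal
[tlem] — σ1 onset /tl/ (1→4 rises), coda /m/ ok → phonotactically legal

[vrol.rwun]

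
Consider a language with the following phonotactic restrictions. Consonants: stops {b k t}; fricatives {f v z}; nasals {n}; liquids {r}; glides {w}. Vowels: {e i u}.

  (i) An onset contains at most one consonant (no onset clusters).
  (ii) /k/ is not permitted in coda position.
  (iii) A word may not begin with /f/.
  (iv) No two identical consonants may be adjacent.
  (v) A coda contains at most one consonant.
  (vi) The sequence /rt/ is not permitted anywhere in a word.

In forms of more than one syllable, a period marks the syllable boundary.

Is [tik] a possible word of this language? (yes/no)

[tik] — violates constraint (ii): syllable 1 coda contains /k/ → phonotactically illegal

no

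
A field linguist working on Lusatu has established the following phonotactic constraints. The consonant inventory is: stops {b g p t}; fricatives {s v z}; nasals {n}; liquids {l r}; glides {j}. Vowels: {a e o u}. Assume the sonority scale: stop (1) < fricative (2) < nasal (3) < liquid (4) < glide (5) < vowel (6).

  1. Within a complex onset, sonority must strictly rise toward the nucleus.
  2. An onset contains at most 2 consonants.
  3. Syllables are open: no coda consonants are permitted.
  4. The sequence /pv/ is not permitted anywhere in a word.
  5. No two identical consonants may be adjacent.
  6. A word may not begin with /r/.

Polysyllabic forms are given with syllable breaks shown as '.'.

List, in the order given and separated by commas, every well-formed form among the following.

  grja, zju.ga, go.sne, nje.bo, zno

grja — violates constraint 2: syllable 1 onset /grj/ has 3 consonants (> 2) → ill-formed
zju.ga — σ1 onset /zj/ (2→5 rises), coda /∅/ ok; σ2 onset /g/, coda /∅/ ok → well-formed
go.sne — σ1 onset /g/, coda /∅/ ok; σ2 onset /sn/ (2→3 rises), coda /∅/ ok → well-formed
nje.bo — σ1 onset /nj/ (3→5 rises), coda /∅/ ok; σ2 onset /b/, coda /∅/ ok → well-formed
zno — σ1 onset /zn/ (2→3 rises), coda /∅/ ok → well-formed

zju.ga, go.sne, nje.bo, zno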